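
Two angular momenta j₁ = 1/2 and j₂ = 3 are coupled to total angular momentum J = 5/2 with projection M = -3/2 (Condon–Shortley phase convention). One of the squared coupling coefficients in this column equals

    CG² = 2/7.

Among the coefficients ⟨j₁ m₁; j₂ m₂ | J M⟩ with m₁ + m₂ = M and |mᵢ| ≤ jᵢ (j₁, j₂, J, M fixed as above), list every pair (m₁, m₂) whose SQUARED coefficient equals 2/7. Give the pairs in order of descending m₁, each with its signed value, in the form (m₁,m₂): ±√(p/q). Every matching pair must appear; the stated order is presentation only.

Admissible pairs with m₁+m₂ = M = -3/2: (-1/2,-1), (1/2,-2)
  (m₁,m₂)=(1/2,-2): CG² = 5/7, CG = +√(5/7)
  (m₁,m₂)=(-1/2,-1): CG² = 2/7, CG = −√(2/7)   ← matches the target
Pairs with CG² = 2/7: (-1/2,-1): −√(2/7)

(-1/2,-1): −√(2/7)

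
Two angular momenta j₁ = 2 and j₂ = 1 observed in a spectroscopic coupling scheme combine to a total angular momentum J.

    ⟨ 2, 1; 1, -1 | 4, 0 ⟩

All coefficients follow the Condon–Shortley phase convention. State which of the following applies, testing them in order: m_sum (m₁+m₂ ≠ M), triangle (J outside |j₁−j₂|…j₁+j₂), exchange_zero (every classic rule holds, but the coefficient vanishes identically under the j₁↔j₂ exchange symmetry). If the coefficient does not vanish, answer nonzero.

triangle

m-sum: m₁+m₂ = 1+(-1) = 0, M = 0  ✓
triangle: need |j₁−j₂| ≤ J ≤ j₁+j₂, i.e. J ∈ [1, 3]; J = 4 is outside ✗ ⇒ coefficient is 0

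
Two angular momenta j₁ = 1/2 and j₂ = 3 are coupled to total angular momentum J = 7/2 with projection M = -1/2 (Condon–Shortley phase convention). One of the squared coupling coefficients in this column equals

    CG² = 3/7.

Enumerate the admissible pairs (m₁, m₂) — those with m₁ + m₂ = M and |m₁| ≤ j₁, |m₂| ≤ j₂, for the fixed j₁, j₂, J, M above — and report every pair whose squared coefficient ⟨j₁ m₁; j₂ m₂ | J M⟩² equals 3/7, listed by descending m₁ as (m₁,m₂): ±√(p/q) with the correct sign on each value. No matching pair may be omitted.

Admissible pairs with m₁+m₂ = M = -1/2: (-1/2,0), (1/2,-1)
  (m₁,m₂)=(1/2,-1): CG² = 3/7, CG = +√(3/7)   ← matches the target
  (m₁,m₂)=(-1/2,0): CG² = 4/7, CG = +√(4/7)
Pairs with CG² = 3/7: (1/2,-1): +√(3/7)

(1/2,-1): +√(3/7)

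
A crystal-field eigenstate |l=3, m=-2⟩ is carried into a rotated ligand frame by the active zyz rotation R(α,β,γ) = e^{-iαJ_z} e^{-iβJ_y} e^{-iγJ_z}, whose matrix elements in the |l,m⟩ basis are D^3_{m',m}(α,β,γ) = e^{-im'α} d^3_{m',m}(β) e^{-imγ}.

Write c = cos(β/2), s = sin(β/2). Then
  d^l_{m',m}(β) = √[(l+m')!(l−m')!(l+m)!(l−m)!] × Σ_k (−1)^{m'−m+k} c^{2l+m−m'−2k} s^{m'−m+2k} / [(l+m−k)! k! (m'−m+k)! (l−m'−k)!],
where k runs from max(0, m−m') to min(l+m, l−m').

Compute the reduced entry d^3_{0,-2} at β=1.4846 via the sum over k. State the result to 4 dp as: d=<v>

d^3_{0,-2}(β=1.4846) via the finite sum:
With c≡cos(β/2)=0.736916 and s≡sin(β/2)=0.675985, N=[6·6·1·120]^{1/2}=65.726707
k∈{0,1} keeps every argument non-negative
  k=0: (−1)^2·65.7267/(12)·0.7369^4·0.6760^2 = +0.738084
  k=1: (−1)^3·65.7267/(12)·0.7369^2·0.6760^4 = -0.621074
d^3_{0,-2}(1.4846) = +0.738084 -0.621074 = +0.117009

d=0.1170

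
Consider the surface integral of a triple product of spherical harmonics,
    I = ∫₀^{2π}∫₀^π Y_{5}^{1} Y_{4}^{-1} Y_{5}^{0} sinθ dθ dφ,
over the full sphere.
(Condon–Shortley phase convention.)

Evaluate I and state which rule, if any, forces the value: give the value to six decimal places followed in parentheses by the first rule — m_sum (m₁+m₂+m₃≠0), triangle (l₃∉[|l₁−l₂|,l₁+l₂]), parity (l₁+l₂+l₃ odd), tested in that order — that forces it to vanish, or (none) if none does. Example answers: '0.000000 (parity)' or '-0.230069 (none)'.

-0.053153 (none)

Checks pass: Σm=0; 14 even; l₃=5∈[1,9].
(2·5+1)(2·4+1)(2·5+1) = 1089
Δ: 4! 6! 4! / 15! → 1/3153150
sum: t=0:+1/69120 t=1:−1/1728 t=2:+1/576 t=3:−1/1728 t=4:+1/69120 = 7/11520
3j²(5 4 5; 0 0 0) = Δ·Π!·Σ² = 2/143  (sign -1)
sum: t=0:+1/6912 t=1:−1/864 t=2:+1/1152 t=3:−1/17280 = -7/34560
3j²(5 4 5; 1 -1 0) = Δ·Π!·Σ² = 1/429  (sign +1)
combine: 4πI² = 1089·2/143·1/429 = 6/169
take √, sign -1: I = -0.05315295
No selection rule forces the value: the integral is nonzero (none).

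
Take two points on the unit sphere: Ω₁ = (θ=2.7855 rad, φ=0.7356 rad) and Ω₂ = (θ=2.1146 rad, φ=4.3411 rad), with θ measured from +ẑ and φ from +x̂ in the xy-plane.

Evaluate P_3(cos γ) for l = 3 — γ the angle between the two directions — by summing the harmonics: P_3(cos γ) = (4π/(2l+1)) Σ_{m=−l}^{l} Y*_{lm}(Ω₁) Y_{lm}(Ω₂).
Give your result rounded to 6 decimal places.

-0.301260

Expand P_3 via completeness: Σ_{m} conj(Y_{3,m}) at Ω₁ times Y_{3,m} at Ω₂ —
  m=-3: Y*=(-0.010500, 0.014221)  Y=(0.234637, -0.115355)  product (-0.000823, 0.004548)
  m=-2: Y*=(-0.011575, -0.115835)  Y=(0.285275, 0.261834)  product (0.027028, -0.036076)
  m=-1: Y*=(0.283373, 0.256468)  Y=(-0.033964, 0.087233)  product (-0.031997, 0.016009)
  m=+0: Y*=(-0.486992, -0.000000)  Y=(0.320804, 0.000000)  product (-0.156229, -0.000000)
  m=+1: Y*=(-0.283373, 0.256468)  Y=(0.033964, 0.087233)  product (-0.031997, -0.016009)
  m=+2: Y*=(-0.011575, 0.115835)  Y=(0.285275, -0.261834)  product (0.027028, 0.036076)
  m=+3: Y*=(0.010500, 0.014221)  Y=(-0.234637, -0.115355)  product (-0.000823, -0.004548)
Σ over m = (-0.167815, 0.000000); ×(4π/7) → (-0.301260, 0.000000). Real part: -0.301260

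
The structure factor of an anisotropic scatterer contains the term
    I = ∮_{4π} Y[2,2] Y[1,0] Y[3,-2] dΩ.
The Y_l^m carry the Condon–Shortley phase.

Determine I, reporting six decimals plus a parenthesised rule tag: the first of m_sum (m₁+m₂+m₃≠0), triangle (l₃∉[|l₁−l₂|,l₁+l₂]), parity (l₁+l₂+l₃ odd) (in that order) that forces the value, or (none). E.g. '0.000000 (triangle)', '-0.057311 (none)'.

0.184674 (none)

m-sum 0 ✓  L=6 even ✓  1≤3≤3 ✓
Π(2lᵢ+1) = 5×3×7 = 105
triangle coeff Δ(2,1,3) = 1/105
Σ_t [0,0]: t=0:+1/4 = 1/4
(3j)²=3/35 [(2 1 3; 0 0 0)], sign=-1
Σ_t [0,0]: t=0:+1/24 = 1/24
(3j)²=1/21 [(2 1 3; 2 0 -2)], sign=-1
⇒ 4πI² = 3/7
I = (+1)√(3/7/(4π)) = 0.18467439
No selection rule forces the value: the integral is nonzero (none).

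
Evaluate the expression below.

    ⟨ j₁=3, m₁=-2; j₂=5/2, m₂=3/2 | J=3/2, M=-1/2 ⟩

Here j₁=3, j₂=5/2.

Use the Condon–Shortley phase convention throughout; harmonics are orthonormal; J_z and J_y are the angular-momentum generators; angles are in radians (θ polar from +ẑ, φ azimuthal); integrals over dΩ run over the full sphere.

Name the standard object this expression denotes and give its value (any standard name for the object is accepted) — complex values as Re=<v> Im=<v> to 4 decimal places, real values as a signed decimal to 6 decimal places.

This is a Clebsch–Gordan (vector-coupling) coefficient.
triangle: 4!*2!*1!/8! = 48/40320
(j±m)!: 1!*5!*4!*1!*1!*2! = 5760
prefactor² = (2J+1)*Δ*N² = 192/7
  k=3: −1/(3!*1!*2!*1!*0!*0!) = -1/12
  k=4: +1/(4!*0!*1!*0!*1!*1!) = 1/24
Σ = -1/24  ⇒  CG² = 192/7*(-1/24)² = 1/21
CG = −√(1/21) = -0.218218

Clebsch–Gordan coefficient, −√(1/21) ≈ -0.218218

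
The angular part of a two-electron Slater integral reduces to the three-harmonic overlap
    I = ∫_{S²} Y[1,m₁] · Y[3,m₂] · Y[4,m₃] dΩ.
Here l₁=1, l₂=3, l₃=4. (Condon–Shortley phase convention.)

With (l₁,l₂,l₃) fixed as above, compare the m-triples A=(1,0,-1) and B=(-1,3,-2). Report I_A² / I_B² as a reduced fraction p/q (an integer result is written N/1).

10/1

Shared (l₁,l₂,l₃)=(1,3,4): N and (l;000)² cancel in I_A²/I_B².
A: Δ = 0!·2!·6!/9! = 1/252; Racah Σ t=0..0: t=0:+1/72 = 1/72; ⇒ 3j(1 3 4; 1 0 -1)² = 5/126, sgn -1
B: Δ = 0!·2!·6!/9! = 1/252; Racah Σ t=0..0: t=0:+1/1440 = 1/1440; ⇒ 3j(1 3 4; -1 3 -2)² = 1/252, sgn +1
I_A²/I_B² = (5/126)/(1/252) = 10/1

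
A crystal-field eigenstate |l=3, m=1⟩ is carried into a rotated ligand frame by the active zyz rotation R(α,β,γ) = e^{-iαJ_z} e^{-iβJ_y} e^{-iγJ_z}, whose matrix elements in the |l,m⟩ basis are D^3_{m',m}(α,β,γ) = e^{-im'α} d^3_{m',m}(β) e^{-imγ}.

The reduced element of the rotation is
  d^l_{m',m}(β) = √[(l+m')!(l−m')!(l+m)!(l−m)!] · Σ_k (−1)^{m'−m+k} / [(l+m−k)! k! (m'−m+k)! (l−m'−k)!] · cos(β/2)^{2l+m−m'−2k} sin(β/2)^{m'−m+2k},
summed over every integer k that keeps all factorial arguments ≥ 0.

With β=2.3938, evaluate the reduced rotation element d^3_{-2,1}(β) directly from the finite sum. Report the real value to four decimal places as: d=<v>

d=-0.5589

d^3_{-2,1}(β=2.3938) via the finite sum:
With c≡cos(β/2)=0.365245 and s≡sin(β/2)=0.930911, N=[1·120·24·2]^{1/2}=75.894664
k∈{3,4} keeps every argument non-negative
  k=3: (−1)^0·75.8947/(12)·0.3652^3·0.9309^3 = +0.248604
  k=4: (−1)^1·75.8947/(24)·0.3652^1·0.9309^5 = -0.807470
d^3_{-2,1}(2.3938) = +0.248604 -0.807470 = -0.558865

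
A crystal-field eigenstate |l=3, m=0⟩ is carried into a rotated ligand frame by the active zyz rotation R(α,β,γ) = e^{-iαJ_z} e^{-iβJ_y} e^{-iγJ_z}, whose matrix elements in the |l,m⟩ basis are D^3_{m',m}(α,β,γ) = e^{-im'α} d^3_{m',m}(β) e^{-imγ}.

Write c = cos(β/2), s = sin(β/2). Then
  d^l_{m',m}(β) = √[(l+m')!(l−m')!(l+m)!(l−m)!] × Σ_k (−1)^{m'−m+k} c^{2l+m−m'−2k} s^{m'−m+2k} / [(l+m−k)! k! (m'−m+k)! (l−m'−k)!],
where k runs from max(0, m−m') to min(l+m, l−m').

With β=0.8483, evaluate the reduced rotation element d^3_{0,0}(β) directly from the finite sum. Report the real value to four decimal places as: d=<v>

d=-0.2690

d^3_{0,0}(β=0.8483) via the finite sum:
Half-angle: c=0.911389, s=0.411546. N=√(6·6·6·6)=36.000000
The bounds max(0,m−m')=0 and min(l+m,l−m')=3 give 4 terms
  k=0: (−1)^0·36.0000/(36)·0.9114^6·0.4115^0 = +0.573089
  k=1: (−1)^1·36.0000/(4)·0.9114^4·0.4115^2 = -1.051707
  k=2: (−1)^2·36.0000/(4)·0.9114^2·0.4115^4 = +0.214449
  k=3: (−1)^3·36.0000/(36)·0.9114^0·0.4115^6 = -0.004859
d^3_{0,0}(0.8483) = +0.573089 -1.051707 +0.214449 -0.004859 = -0.269027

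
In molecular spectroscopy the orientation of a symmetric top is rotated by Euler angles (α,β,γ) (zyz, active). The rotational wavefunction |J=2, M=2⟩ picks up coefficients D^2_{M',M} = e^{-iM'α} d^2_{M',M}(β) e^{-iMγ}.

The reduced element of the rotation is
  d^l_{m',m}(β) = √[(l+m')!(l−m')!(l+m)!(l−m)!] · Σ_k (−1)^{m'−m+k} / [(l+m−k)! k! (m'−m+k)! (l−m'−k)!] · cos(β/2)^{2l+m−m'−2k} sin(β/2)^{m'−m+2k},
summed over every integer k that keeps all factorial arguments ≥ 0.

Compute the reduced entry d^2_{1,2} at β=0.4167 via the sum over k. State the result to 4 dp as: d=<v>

d=0.3874

d^2_{1,2}(β=0.4167) via the finite sum:
Half-angle: c=0.978374, s=0.206846. N=√(6·1·24·1)=12.000000
k∈{1} keeps every argument non-negative
  k=1: (−1)^0·12.0000/(6)·0.9784^3·0.2068^1 = +0.387428
d^2_{1,2}(0.4167) = +0.387428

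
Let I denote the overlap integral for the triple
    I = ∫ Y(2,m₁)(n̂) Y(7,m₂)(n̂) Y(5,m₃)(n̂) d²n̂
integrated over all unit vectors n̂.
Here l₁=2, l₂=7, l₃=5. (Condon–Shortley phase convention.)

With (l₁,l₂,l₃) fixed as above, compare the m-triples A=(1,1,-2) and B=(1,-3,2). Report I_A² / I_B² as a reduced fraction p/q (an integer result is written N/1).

1/3

Shared (l₁,l₂,l₃)=(2,7,5): N and (l;000)² cancel in I_A²/I_B².
A: Δ = 4!·0!·10!/15! = 1/15015; Racah Σ t=1..1: t=1:−1/181440 = -1/181440; ⇒ 3j(2 7 5; 1 1 -2)² = 32/3003, sgn +1
B: Δ = 4!·0!·10!/15! = 1/15015; Racah Σ t=1..1: t=1:−1/181440 = -1/181440; ⇒ 3j(2 7 5; 1 -3 2)² = 32/1001, sgn +1
I_A²/I_B² = (32/3003)/(32/1001) = 1/3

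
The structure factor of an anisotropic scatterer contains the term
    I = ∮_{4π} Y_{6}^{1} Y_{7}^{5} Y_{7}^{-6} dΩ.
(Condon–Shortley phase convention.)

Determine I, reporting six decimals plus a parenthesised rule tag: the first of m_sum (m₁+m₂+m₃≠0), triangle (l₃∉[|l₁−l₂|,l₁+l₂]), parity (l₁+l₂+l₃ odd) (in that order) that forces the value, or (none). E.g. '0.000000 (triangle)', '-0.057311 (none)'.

m-sum 0 ✓  L=20 even ✓  1≤7≤13 ✓
Π(2lᵢ+1) = 13×15×15 = 2925
triangle coeff Δ(6,7,7) = 1/2444321880
Σ_t [0,6]: t=0:+1/2612736000 t=1:−1/20736000 t=2:+1/1658880 t=3:−1/746496 t=4:+1/1658880 t=5:−1/20736000 t=6:+1/2612736000 = -1/4354560
(3j)²=1000/138567 [(6 7 7; 0 0 0)], sign=+1
Σ_t [4,5]: t=4:+1/232243200 t=5:−1/435456000 = 1/497664000
(3j)²=77/12920 [(6 7 7; 1 5 -6)], sign=-1
⇒ 4πI² = 13125/104329
I = (-1)√(13125/104329/(4π)) = -0.10005578
No selection rule forces the value: the integral is nonzero (none).

-0.100056 (none)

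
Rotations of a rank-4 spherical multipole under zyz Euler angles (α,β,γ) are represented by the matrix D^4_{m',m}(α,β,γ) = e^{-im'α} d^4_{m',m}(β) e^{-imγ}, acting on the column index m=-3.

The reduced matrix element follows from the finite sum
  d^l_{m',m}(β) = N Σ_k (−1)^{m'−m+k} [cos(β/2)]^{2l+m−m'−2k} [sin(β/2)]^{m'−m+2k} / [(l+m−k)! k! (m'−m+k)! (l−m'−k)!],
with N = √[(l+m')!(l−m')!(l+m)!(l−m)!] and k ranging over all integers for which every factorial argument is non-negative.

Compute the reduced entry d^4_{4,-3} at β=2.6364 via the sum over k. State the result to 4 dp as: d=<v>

d^4_{4,-3}(β=2.6364) via the finite sum:
Half-angle: c=0.249919, s=0.968267. N=√(40320·1·1·5040)=14255.272709
k∈{0} keeps every argument non-negative
  k=0: (−1)^7·14255.2727/(5040)·0.2499^1·0.9683^7 = -0.564039
d^4_{4,-3}(2.6364) = -0.564039

d=-0.5640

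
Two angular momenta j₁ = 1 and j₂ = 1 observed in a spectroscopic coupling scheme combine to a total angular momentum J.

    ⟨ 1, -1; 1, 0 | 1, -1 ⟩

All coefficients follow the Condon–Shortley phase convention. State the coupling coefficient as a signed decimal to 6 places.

−√(1/2) = -0.707107

j₁+j₂−J=1  J+j₁−j₂=1  J−j₁+j₂=1  j₁+j₂+J+1=4
(j₁±m₁, j₂±m₂, J±M) = (0,2,1,1,0,2)
P² = 1/2
sum k=1..1:
  [1] −1/1 = -1
S = -1
C² = P²·S² = 1/2 ; C = -0.707107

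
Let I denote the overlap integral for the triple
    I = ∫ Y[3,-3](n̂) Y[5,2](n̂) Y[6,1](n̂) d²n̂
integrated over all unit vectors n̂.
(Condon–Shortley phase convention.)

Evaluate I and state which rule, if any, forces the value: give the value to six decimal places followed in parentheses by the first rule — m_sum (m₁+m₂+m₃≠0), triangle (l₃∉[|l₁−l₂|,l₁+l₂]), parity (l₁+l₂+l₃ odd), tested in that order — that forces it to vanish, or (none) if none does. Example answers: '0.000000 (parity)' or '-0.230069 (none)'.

0.145631 (none)

Rules hold: Σm=0, L=14 even, 2≤6≤8.
N = 7·11·13 = 1001
Δ = 2!·4!·8!/15! = 1/675675
Racah Σ t=0..2: t=0:+1/8640 t=1:−1/2304 t=2:+1/8640 = -7/34560
⇒ 3j(3 5 6; 0 0 0)² = 7/429, sgn -1
Racah Σ t=2..2: t=2:+1/34560 = 1/34560
⇒ 3j(3 5 6; -3 2 1)² = 7/429, sgn -1
4πI² = N·(3j₀)²·(3jₘ)² = 343/1287
I = +1·√(0.266511/4π) = 0.14563067
No selection rule forces the value: the integral is nonzero (none).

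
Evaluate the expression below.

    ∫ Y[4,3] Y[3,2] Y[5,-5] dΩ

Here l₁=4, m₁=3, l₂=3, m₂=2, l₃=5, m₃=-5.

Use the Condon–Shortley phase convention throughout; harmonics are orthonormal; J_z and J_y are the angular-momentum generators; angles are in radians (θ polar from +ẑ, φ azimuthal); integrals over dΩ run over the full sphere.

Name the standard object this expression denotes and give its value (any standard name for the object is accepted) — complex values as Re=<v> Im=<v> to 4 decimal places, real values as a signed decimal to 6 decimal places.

Gaunt coefficient, -0.212007

This is a Gaunt coefficient — the integral of a triple product of spherical harmonics over the sphere.
m-sum 0 ✓  L=12 even ✓  1≤5≤7 ✓
Π(2lᵢ+1) = 9×7×11 = 693
triangle coeff Δ(4,3,5) = 1/180180
Σ_t [0,2]: t=0:+1/576 t=1:−1/144 t=2:+1/576 = -1/288
(3j)²=20/1001 [(4 3 5; 0 0 0)], sign=+1
Σ_t [1,1]: t=1:−1/17280 = -1/17280
(3j)²=35/858 [(4 3 5; 3 2 -5)], sign=-1
⇒ 4πI² = 1050/1859
I = (-1)√(1050/1859/(4π)) = -0.21200691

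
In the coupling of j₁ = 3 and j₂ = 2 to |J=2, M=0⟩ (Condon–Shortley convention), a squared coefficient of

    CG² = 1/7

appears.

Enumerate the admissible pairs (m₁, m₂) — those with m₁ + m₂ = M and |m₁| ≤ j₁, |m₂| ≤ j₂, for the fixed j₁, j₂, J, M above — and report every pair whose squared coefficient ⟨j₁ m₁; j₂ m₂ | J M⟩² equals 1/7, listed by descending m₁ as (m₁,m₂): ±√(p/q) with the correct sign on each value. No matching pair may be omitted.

Admissible pairs with m₁+m₂ = M = 0: (-2,2), (-1,1), (0,0), (1,-1), (2,-2)
  (m₁,m₂)=(2,-2): CG² = 5/14, CG = +√(5/14)
  (m₁,m₂)=(1,-1): CG² = 1/7, CG = −√(1/7)   ← matches the target
  (m₁,m₂)=(0,0): CG² = 0/1, CG = 0
  (m₁,m₂)=(-1,1): CG² = 1/7, CG = +√(1/7)   ← matches the target
  (m₁,m₂)=(-2,2): CG² = 5/14, CG = −√(5/14)
Pairs with CG² = 1/7: (1,-1): −√(1/7); (-1,1): +√(1/7)

(1,-1): −√(1/7); (-1,1): +√(1/7)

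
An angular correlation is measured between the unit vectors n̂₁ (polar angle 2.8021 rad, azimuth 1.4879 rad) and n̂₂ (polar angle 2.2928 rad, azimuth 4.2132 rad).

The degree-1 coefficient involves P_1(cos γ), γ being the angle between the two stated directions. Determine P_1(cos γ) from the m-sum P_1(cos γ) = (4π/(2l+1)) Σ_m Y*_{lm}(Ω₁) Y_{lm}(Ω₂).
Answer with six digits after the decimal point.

Addition theorem: P_1(cos γ) = (4π/3) Σ_m Y*_{lm}(Ω₁) Y_{lm}(Ω₂), m = −1…1:
  term(m=-1) = (-0.027284, -0.012063)   from Y*(Ω₁)=(0.009527, 0.114657), Y(Ω₂)=(-0.124124, 0.227647)
  term(m=+0) = (0.148771, 0.000000)   from Y*(Ω₁)=(-0.460715, -0.000000), Y(Ω₂)=(-0.322912, 0.000000)
  term(m=+1) = (-0.027284, 0.012063)   from Y*(Ω₁)=(-0.009527, 0.114657), Y(Ω₂)=(0.124124, 0.227647)
Accumulated sum (0.094203, 0.000000); after 4π/(2l+1) scaling, (0.394596, 0.000000) ⇒ P_1 = 0.394596

0.394596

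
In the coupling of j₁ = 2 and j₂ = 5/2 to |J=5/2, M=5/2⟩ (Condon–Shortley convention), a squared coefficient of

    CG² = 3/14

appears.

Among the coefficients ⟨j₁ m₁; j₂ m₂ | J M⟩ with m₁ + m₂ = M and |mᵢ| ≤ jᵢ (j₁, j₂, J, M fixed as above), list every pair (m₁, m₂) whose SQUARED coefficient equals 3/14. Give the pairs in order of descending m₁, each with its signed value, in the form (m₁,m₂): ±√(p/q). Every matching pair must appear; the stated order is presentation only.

(2,1/2): +√(3/14)

Admissible pairs with m₁+m₂ = M = 5/2: (0,5/2), (1,3/2), (2,1/2)
  (m₁,m₂)=(2,1/2): CG² = 3/14, CG = +√(3/14)   ← matches the target
  (m₁,m₂)=(1,3/2): CG² = 3/7, CG = −√(3/7)
  (m₁,m₂)=(0,5/2): CG² = 5/14, CG = +√(5/14)
Pairs with CG² = 3/14: (2,1/2): +√(3/14)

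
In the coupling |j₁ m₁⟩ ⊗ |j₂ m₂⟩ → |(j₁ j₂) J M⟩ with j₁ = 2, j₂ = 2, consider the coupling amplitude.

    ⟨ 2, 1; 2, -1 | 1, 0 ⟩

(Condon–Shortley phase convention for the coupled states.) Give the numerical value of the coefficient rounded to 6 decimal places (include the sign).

−√(1/10) = -0.316228

j₁+j₂−J=3  J+j₁−j₂=1  J−j₁+j₂=1  j₁+j₂+J+1=6
(j₁±m₁, j₂±m₂, J±M) = (3,1,1,3,1,1)
P² = 9/10
sum k=0..1:
  [0] +1/6 = 1/6
  [1] −1/2 = -1/2
S = -1/3
C² = P²·S² = 1/10 ; C = -0.316228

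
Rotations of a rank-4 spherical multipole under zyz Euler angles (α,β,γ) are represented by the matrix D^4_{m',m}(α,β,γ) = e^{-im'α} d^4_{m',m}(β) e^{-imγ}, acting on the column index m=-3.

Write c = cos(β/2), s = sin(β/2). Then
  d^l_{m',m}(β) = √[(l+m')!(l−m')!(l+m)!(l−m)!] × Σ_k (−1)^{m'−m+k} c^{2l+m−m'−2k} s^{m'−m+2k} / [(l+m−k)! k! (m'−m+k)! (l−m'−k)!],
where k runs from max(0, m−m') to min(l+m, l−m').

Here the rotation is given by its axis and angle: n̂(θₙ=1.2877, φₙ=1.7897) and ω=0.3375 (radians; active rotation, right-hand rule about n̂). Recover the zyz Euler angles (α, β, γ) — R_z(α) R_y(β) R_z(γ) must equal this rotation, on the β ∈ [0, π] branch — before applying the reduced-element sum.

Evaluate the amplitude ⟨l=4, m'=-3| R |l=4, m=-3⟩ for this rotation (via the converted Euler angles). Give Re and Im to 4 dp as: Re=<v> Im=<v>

Axis–angle → zyz. n̂ = (sinθₙcosφₙ, sinθₙsinφₙ, cosθₙ) = (-0.208516, +0.937281, +0.279330), ω = 0.3375.
R = I cosω + sinω [n̂]ₓ + (1−cosω) n̂n̂ᵀ gives
  R = [+0.946038, -0.103520, +0.307075; +0.081469, +0.993145, +0.083816; -0.313647, -0.054276, +0.947987]
β = atan2(√(R₁₃²+R₂₃²), R₃₃) = 0.323945; α = atan2(R₂₃, R₁₃) mod 2π = 0.266457; γ = atan2(R₃₂, −R₃₁) mod 2π = 6.111835
Split into d^4_{-3,-3}(β=0.3239) × two z-phases.
With c≡cos(β/2)=0.986911 and s≡sin(β/2)=0.161265, N=[1·5040·1·5040]^{1/2}=5040.000000
k∈{0,1} keeps every argument non-negative
  k=0: (−1)^0·5040.0000/(5040)·0.9869^8·0.1613^0 = +0.899962
  k=1: (−1)^1·5040.0000/(720)·0.9869^6·0.1613^2 = -0.168208
d^4_{-3,-3}(0.3239) = +0.899962 -0.168208 = +0.731755
D = (+0.697157+0.716918i)·(+0.731755)·(+0.870760-0.491708i) = +0.702170+0.205964i

Re=0.7022 Im=0.2060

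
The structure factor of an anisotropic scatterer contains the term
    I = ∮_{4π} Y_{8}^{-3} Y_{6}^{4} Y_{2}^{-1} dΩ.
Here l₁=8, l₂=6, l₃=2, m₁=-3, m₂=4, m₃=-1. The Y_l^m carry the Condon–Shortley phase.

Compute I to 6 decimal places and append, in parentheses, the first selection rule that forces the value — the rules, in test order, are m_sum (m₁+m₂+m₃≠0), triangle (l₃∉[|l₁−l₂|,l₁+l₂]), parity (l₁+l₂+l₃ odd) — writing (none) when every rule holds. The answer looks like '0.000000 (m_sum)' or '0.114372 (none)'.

Rules hold: Σm=0, L=16 even, 2≤2≤14.
N = 17·13·5 = 1105
Δ = 12!·4!·0!/17! = 1/30940
Racah Σ t=6..6: t=6:+1/2073600 = 1/2073600
⇒ 3j(8 6 2; 0 0 0)² = 28/1105, sgn +1
Racah Σ t=10..10: t=10:+1/43545600 = 1/43545600
⇒ 3j(8 6 2; -3 4 -1)² = 11/3094, sgn -1
4πI² = N·(3j₀)²·(3jₘ)² = 22/221
I = -1·√(0.0995475/4π) = -0.08900415
No selection rule forces the value: the integral is nonzero (none).

-0.089004 (none)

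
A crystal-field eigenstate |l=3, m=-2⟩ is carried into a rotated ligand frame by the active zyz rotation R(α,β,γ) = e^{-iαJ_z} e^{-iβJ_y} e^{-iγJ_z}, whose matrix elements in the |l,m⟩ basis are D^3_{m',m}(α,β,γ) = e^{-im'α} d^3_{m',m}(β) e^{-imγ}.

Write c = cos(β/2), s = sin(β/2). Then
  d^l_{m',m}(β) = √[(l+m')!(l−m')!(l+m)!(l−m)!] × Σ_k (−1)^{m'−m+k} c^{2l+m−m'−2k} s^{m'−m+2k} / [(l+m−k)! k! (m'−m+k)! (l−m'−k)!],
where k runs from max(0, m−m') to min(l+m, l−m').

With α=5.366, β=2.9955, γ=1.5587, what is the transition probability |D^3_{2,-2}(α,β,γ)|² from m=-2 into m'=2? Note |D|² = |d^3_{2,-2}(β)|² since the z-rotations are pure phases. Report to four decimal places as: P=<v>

P=0.9173

Split into d^3_{2,-2}(β=2.9955) × two z-phases.
Half-angle: c=0.072981, s=0.997333. N=√(120·1·1·120)=120.000000
k∈{0,1} keeps every argument non-negative
  k=0: (−1)^4·120.0000/(24)·0.0730^2·0.9973^4 = +0.026348
  k=1: (−1)^5·120.0000/(120)·0.0730^0·0.9973^6 = -0.984106
d^3_{2,-2}(2.9955) = +0.026348 -0.984106 = -0.957758
|D^3_{2,-2}|² = |d^3_{2,-2}(β)|² = (-0.957758)² = 0.917300 (the z-rotation phases have unit modulus)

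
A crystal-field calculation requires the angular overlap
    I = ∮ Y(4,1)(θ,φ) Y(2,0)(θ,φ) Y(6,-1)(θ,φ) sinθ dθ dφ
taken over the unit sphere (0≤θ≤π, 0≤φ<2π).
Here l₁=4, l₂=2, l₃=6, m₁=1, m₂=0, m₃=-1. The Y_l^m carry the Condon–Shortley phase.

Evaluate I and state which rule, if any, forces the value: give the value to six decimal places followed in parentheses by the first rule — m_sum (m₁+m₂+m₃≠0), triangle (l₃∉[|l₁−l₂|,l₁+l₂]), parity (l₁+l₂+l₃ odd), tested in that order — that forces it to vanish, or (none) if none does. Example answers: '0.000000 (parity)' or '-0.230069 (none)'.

-0.230476 (none)

Rules hold: Σm=0, L=12 even, 2≤6≤6.
N = 9·5·13 = 585
Δ = 0!·8!·4!/13! = 1/6435
Racah Σ t=0..0: t=0:+1/2304 = 1/2304
⇒ 3j(4 2 6; 0 0 0)² = 5/143, sgn +1
Racah Σ t=0..0: t=0:+1/2880 = 1/2880
⇒ 3j(4 2 6; 1 0 -1)² = 14/429, sgn -1
4πI² = N·(3j₀)²·(3jₘ)² = 1050/1573
I = -1·√(0.667514/4π) = -0.23047581
No selection rule forces the value: the integral is nonzero (none).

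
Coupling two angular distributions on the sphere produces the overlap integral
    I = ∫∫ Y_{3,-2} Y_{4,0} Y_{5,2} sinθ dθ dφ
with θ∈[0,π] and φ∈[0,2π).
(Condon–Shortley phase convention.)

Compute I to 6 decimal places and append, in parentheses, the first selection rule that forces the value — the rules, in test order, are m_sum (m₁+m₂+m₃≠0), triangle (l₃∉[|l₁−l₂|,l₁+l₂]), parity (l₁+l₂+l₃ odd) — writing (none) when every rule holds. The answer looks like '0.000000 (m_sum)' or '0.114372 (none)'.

-0.065427 (none)

Checks pass: Σm=0; 12 even; l₃=5∈[1,7].
(2·3+1)(2·4+1)(2·5+1) = 693
Δ: 2! 4! 6! / 13! → 1/180180
sum: t=0:+1/576 t=1:−1/144 t=2:+1/576 = -1/288
3j²(3 4 5; 0 0 0) = Δ·Π!·Σ² = 20/1001  (sign +1)
sum: t=1:−1/864 t=2:+1/576 = 1/1728
3j²(3 4 5; -2 0 2) = Δ·Π!·Σ² = 5/1287  (sign -1)
combine: 4πI² = 693·20/1001·5/1287 = 100/1859
take √, sign -1: I = -0.06542675
No selection rule forces the value: the integral is nonzero (none).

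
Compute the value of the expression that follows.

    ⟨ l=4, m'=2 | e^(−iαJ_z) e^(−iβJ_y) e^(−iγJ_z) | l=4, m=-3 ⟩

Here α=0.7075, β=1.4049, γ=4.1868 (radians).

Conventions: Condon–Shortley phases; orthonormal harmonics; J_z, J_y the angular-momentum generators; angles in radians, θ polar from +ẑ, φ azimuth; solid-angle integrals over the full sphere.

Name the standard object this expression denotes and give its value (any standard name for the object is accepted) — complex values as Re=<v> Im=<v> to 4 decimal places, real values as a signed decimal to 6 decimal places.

This is a Wigner D-matrix element — the rotation-matrix element ⟨l m'| R(α,β,γ) |l m⟩ in the angular-momentum basis.
D^4_{2,-3}(0.7075,1.4049,4.1868) = e^{-i·2·0.7075}·d^4_{2,-3}(1.4049)·e^{-i·-3·4.1868}. Compute d first:
c=cos(1.404900/2)=0.763262, s=sin(1.404900/2)=0.646090; N=√[720·2·1·5040]=2693.993318
k∈{0,1} keeps every argument non-negative
  k=0: (−1)^5·2693.9933/(240)·0.7633^3·0.6461^5 = -0.561913
  k=1: (−1)^6·2693.9933/(720)·0.7633^1·0.6461^7 = +0.134211
d^4_{2,-3}(1.4049) = -0.561913 +0.134211 = -0.427703
Phases: e^{-i·(2)·0.7075}=+0.155167-0.987888i, e^{-i·(-3)·4.1868}=+0.999982-0.005971i ⇒ D=-0.063841+0.422911i

Wigner D-matrix element, Re=-0.0638 Im=0.4229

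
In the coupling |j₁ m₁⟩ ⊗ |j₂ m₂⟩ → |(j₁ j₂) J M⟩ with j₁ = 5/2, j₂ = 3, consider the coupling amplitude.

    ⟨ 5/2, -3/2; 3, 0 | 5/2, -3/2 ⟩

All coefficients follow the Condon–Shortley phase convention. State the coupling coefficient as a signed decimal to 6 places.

+√(7/30) ≈ +0.483046

triangle: 3!*2!*3!/9! = 72/362880
(j±m)!: 1!*4!*3!*3!*1!*4! = 20736
prefactor² = (2J+1)*Δ*N² = 864/35
  k=2: +1/(2!*1!*2!*1!*0!*2!) = 1/8
  k=3: −1/(3!*0!*1!*0!*1!*3!) = -1/36
Σ = 7/72  ⇒  CG² = 864/35*(7/72)² = 7/30
CG = +√(7/30) = +0.483046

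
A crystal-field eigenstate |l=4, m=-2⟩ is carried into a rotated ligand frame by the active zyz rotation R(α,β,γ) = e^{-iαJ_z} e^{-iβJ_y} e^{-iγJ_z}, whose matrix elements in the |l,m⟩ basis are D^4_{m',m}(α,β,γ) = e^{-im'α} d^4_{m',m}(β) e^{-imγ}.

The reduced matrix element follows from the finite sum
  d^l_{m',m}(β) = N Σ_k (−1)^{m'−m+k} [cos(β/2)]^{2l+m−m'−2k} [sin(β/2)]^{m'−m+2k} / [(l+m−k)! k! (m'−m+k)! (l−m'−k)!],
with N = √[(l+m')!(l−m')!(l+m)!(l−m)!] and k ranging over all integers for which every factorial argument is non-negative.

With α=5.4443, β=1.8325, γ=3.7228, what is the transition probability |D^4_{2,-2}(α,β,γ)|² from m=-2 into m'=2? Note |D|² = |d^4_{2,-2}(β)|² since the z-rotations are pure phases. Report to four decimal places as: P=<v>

D^4_{2,-2}(5.4443,1.8325,3.7228) = e^{-i·2·5.4443}·d^4_{2,-2}(1.8325)·e^{-i·-2·3.7228}. Compute d first:
c=cos(1.832500/2)=0.608799, s=sin(1.832500/2)=0.793324; N=√[720·2·2·720]=1440.000000
Admissible k: 0..2 (factorial args all ≥0)
  k=0: (−1)^4·1440.0000/(96)·0.6088^4·0.7933^4 = +0.816189
  k=1: (−1)^5·1440.0000/(120)·0.6088^2·0.7933^6 = -1.108751
  k=2: (−1)^6·1440.0000/(1440)·0.6088^0·0.7933^8 = +0.156894
d^4_{2,-2}(1.8325) = +0.816189 -1.108751 +0.156894 = -0.135668
|D^4_{2,-2}|² = |d^4_{2,-2}(β)|² = (-0.135668)² = 0.018406 (the z-rotation phases have unit modulus)

P=0.0184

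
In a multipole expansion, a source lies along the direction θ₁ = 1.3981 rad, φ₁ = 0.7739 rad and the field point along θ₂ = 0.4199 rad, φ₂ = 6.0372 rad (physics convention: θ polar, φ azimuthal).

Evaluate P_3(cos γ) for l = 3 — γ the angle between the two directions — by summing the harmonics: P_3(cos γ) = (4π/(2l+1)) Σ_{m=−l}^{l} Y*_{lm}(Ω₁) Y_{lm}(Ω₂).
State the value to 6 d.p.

-0.426990

Summing Y*_{l m}(θ₁,φ₁)·Y_{l m}(θ₂,φ₂) over m ∈ [−3, 3]; prefactor 4π/(2·3+1) = 1.795196:
  m=-3: (-0.272156+0.291611i) × (+0.020914+0.019018i) = -0.011238+0.000923i  (running Σ = -0.011238+0.000923i)
  m=-2: (+0.003919+0.170386i) × (+0.136700+0.073260i) = -0.011947+0.023579i  (running Σ = -0.023185+0.024502i)
  m=-1: (-0.194079-0.189667i) × (+0.404953+0.101672i) = -0.059309-0.096538i  (running Σ = -0.082494-0.072037i)
  m=0: (-0.182911-0.000000i) × (+0.398357+0.000000i) = -0.072864-0.000000i  (running Σ = -0.155358-0.072037i)
  m=1: (+0.194079-0.189667i) × (-0.404953+0.101672i) = -0.059309+0.096538i  (running Σ = -0.214667+0.024502i)
  m=2: (+0.003919-0.170386i) × (+0.136700-0.073260i) = -0.011947-0.023579i  (running Σ = -0.226614+0.000923i)
  m=3: (+0.272156+0.291611i) × (-0.020914+0.019018i) = -0.011238-0.000923i  (running Σ = -0.237851-0.000000i)
Total Σ_m = -0.237851-0.000000i. Multiply by 1.795196: -0.426990-0.000000i. P_3(cos γ) = -0.426990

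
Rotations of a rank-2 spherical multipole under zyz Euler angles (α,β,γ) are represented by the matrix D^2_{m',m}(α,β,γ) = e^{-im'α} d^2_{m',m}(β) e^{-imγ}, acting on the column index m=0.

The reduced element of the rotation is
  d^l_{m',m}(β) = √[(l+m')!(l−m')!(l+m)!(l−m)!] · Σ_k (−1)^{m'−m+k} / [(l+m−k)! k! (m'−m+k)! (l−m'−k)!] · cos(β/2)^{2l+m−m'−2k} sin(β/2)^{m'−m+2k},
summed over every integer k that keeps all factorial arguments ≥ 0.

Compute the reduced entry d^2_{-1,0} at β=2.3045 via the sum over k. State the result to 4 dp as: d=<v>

d=-0.6091

d^2_{-1,0}(β=2.3045) via the finite sum:
Half-angle: c=0.406433, s=0.913681. N=√(1·6·2·2)=4.898979
The bounds max(0,m−m')=1 and min(l+m,l−m')=2 give 2 terms
  k=1: (−1)^0·4.8990/(2)·0.4064^3·0.9137^1 = +0.150257
  k=2: (−1)^1·4.8990/(2)·0.4064^1·0.9137^3 = -0.759360
d^2_{-1,0}(2.3045) = +0.150257 -0.759360 = -0.609102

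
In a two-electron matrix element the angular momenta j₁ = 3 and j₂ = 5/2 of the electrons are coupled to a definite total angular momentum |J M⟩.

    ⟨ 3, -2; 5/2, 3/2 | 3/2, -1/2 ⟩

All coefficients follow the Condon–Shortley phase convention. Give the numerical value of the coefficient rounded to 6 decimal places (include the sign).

triangle: 4!×2!×1!/8! = 48/40320
(j±m)!: 1!×5!×4!×1!×1!×2! = 5760
prefactor² = (2J+1)×Δ×N² = 192/7
  k=3: −1/(3!×1!×2!×1!×0!×0!) = -1/12
  k=4: +1/(4!×0!×1!×0!×1!×1!) = 1/24
Σ = -1/24  ⇒  CG² = 192/7×(-1/24)² = 1/21
CG = −√(1/21) = -0.218218

-0.218218  (= −√(1/21))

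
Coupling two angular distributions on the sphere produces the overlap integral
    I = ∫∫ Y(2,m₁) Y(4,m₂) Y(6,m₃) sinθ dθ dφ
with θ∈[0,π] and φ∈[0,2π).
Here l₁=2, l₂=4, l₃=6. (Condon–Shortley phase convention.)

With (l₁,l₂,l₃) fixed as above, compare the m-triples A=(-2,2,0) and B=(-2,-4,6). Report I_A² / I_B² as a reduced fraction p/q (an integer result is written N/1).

1/33

l's match ⇒ only the (l;m) 3-j factors differ between A and B.
A: triangle coeff Δ(2,4,6) = 1/6435; Σ_t [0,0]: t=0:+1/34560 = 1/34560; (3j)²=1/429 [(2 4 6; -2 2 0)], sign=+1
B: triangle coeff Δ(2,4,6) = 1/6435; Σ_t [0,0]: t=0:+1/967680 = 1/967680; (3j)²=1/13 [(2 4 6; -2 -4 6)], sign=+1
I_A²/I_B² = (1/429)/(1/13) = 1/33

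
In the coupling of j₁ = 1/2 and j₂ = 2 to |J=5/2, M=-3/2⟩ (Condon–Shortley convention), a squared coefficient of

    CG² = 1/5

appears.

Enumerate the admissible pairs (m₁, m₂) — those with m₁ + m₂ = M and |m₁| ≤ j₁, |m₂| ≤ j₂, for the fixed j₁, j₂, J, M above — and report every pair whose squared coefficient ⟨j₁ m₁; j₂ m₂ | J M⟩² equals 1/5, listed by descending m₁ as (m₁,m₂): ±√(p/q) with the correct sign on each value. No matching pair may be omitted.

Admissible pairs with m₁+m₂ = M = -3/2: (-1/2,-1), (1/2,-2)
  (m₁,m₂)=(1/2,-2): CG² = 1/5, CG = +√(1/5)   ← matches the target
  (m₁,m₂)=(-1/2,-1): CG² = 4/5, CG = +√(4/5)
Pairs with CG² = 1/5: (1/2,-2): +√(1/5)

(1/2,-2): +√(1/5)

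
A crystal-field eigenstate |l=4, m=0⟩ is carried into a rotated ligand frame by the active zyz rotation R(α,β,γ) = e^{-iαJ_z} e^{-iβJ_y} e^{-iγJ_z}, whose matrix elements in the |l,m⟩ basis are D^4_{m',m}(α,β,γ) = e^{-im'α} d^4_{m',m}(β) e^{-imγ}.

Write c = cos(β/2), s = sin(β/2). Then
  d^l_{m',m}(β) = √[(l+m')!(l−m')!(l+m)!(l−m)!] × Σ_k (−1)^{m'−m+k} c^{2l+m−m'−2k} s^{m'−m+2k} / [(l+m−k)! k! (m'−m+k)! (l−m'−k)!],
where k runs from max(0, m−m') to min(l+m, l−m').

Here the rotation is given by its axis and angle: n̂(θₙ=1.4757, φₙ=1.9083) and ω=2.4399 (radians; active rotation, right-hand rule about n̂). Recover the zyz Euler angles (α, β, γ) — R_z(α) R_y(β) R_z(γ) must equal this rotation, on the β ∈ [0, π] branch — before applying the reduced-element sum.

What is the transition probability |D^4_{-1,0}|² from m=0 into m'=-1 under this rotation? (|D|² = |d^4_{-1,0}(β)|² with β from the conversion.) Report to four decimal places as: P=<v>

Axis–angle → zyz. n̂ = (sinθₙcosφₙ, sinθₙsinφₙ, cosθₙ) = (-0.329636, +0.939321, +0.094953), ω = 2.4399.
R = I cosω + sinω [n̂]ₓ + (1−cosω) n̂n̂ᵀ gives
  R = [-0.572101, -0.607411, +0.551137; -0.484825, +0.792448, +0.370095; -0.661548, -0.055473, -0.747849]
β = atan2(√(R₁₃²+R₂₃²), R₃₃) = 2.415612; α = atan2(R₂₃, R₁₃) mod 2π = 0.591350; γ = atan2(R₃₂, −R₃₁) mod 2π = 6.199528
Split into d^4_{-1,0}(β=2.4156) × two z-phases.
c=cos(2.415612/2)=0.355071, s=sin(2.415612/2)=0.934839; N=√[6·120·24·24]=643.987578
The bounds max(0,m−m')=1 and min(l+m,l−m')=4 give 4 terms
  k=1: (−1)^0·643.9876/(144)·0.3551^7·0.9348^1 = +0.002975
  k=2: (−1)^1·643.9876/(24)·0.3551^5·0.9348^3 = -0.123725
  k=3: (−1)^2·643.9876/(24)·0.3551^3·0.9348^5 = +0.857626
  k=4: (−1)^3·643.9876/(144)·0.3551^1·0.9348^7 = -0.990807
d^4_{-1,0}(2.4156) = +0.002975 -0.123725 +0.857626 -0.990807 = -0.253930
|D^4_{-1,0}|² = |d^4_{-1,0}(β)|² = (-0.253930)² = 0.064481 (the z-rotation phases have unit modulus)

P=0.0645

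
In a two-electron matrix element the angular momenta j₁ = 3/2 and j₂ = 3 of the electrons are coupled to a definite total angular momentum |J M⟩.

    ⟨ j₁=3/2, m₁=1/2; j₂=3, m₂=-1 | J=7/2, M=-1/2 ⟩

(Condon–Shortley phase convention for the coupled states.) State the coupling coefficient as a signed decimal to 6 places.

+0.534522

triangle: 1!·2!·5!/9! = 240/362880
(j±m)!: 2!·1!·2!·4!·3!·4! = 13824
prefactor² = (2J+1)·Δ·N² = 512/7
  k=0: +1/(0!·1!·1!·2!·1!·3!) = 1/12
  k=1: −1/(1!·0!·0!·1!·2!·4!) = -1/48
Σ = 1/16  ⇒  CG² = 512/7·(1/16)² = 2/7
CG = +√(2/7) = +0.534522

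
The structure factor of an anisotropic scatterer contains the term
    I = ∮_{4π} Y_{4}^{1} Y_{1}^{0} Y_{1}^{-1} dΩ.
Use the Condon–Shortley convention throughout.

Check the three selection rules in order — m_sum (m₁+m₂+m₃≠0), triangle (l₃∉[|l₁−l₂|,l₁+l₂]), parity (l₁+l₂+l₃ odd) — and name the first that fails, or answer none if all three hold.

triangle

m₁+m₂+m₃ = 1 + 0 − 1 = 0  ✓
triangle: need |l₁−l₂| ≤ l₃ ≤ l₁+l₂ = [3,5]; l₃=1 is outside  ✗
parity: l₁+l₂+l₃ = 6 is even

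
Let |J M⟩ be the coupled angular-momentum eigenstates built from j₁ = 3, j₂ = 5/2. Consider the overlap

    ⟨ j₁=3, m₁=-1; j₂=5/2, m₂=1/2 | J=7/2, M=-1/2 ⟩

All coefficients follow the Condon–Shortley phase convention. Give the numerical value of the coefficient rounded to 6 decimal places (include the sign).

-0.125988  (= −√(1/63))

j₁+j₂−J=2  J+j₁−j₂=4  J−j₁+j₂=3  j₁+j₂+J+1=10
(j₁±m₁, j₂±m₂, J±M) = (2,4,3,2,3,4)
P² = 9216/175
sum k=0..2:
  [0] +1/288 = 1/288
  [1] −1/12 = -1/12
  [2] +1/16 = 1/16
S = -5/288
C² = P²·S² = 1/63 ; C = -0.125988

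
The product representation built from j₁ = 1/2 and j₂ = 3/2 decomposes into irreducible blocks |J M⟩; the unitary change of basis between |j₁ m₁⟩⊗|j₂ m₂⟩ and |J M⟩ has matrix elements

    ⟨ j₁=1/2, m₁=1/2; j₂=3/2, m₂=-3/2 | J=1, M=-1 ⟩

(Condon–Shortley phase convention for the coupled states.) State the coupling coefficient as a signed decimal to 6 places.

+0.866025  (= +√(3/4))

√[3·1!0!2!/4! · 1!0!0!3!0!2!] = √(3)
  +(−1)^0/∏(0,1,0,0,0,2)! = 1/2  (running 1/2)
⟨..|..⟩ = √(3)·(1/2) = +0.866025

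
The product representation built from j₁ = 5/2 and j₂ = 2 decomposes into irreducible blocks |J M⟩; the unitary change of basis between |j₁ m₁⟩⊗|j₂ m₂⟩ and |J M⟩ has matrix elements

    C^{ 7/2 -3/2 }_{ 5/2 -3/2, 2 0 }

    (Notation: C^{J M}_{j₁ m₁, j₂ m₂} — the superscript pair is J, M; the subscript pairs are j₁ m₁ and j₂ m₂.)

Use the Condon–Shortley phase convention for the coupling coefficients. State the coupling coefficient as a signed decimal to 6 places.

-0.534522

triangle: 1!×4!×3!/9! = 144/362880
(j±m)!: 1!×4!×2!×2!×2!×5! = 23040
prefactor² = (2J+1)×Δ×N² = 512/7
  k=0: +1/(0!×1!×4!×2!×0!×1!) = 1/48
  k=1: −1/(1!×0!×3!×1!×1!×2!) = -1/12
Σ = -1/16  ⇒  CG² = 512/7×(-1/16)² = 2/7
CG = −√(2/7) = -0.534522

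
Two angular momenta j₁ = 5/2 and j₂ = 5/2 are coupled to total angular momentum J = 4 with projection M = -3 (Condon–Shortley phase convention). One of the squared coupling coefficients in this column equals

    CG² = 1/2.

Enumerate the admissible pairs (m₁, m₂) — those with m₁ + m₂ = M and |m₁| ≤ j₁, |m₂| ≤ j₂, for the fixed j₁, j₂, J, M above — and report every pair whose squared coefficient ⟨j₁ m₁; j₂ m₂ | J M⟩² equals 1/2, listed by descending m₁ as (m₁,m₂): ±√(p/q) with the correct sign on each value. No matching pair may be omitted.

Admissible pairs with m₁+m₂ = M = -3: (-5/2,-1/2), (-3/2,-3/2), (-1/2,-5/2)
  (m₁,m₂)=(-1/2,-5/2): CG² = 1/2, CG = +√(1/2)   ← matches the target
  (m₁,m₂)=(-3/2,-3/2): CG² = 0/1, CG = 0
  (m₁,m₂)=(-5/2,-1/2): CG² = 1/2, CG = −√(1/2)   ← matches the target
Pairs with CG² = 1/2: (-1/2,-5/2): +√(1/2); (-5/2,-1/2): −√(1/2)

(-1/2,-5/2): +√(1/2); (-5/2,-1/2): −√(1/2)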